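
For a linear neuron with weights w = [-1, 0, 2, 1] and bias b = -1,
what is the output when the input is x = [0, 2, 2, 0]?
y = 3

y = (-1)(0) + (0)(2) + (2)(2) + (1)(0) + -1 = 3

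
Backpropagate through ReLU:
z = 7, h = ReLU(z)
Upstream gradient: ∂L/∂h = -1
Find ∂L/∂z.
∂L/∂z = -1

h = ReLU(7) = 7
Since z > 0: ∂h/∂z = 1
∂L/∂z = ∂L/∂h · ∂h/∂z = -1 × 1 = -1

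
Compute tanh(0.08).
0.07983

tanh(0.08) = (e^(0.08) - e^(-0.08))/(e^(0.08) + e^(-0.08)) = 0.07983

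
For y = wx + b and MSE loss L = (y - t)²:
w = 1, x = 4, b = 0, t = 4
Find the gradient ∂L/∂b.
∂L/∂b = 0

y = wx + b = (1)(4) + 0 = 4
∂L/∂y = 2(y - t) = 2(4 - 4) = 0
∂y/∂b = 1
∂L/∂b = ∂L/∂y · ∂y/∂b = 0 × 1 = 0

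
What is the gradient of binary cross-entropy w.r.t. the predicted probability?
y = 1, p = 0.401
∂L/∂p = -2.494

∂L/∂p = -y/p + (1-y)/(1-p) = -1/0.401 + 0 = -2.494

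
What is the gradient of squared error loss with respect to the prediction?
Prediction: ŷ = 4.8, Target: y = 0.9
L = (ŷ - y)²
∂L/∂ŷ = 7.8

∂L/∂ŷ = 2(ŷ - y) = 2(4.8 - 0.9) = 2(3.9) = 7.8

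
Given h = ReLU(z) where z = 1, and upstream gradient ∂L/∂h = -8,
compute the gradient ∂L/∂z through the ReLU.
∂L/∂z = -8

h = ReLU(1) = 1
Since z > 0: ∂h/∂z = 1
∂L/∂z = ∂L/∂h · ∂h/∂z = -8 × 1 = -8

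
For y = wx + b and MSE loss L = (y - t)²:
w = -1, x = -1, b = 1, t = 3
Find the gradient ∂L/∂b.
∂L/∂b = -2

y = wx + b = (-1)(-1) + 1 = 2
∂L/∂y = 2(y - t) = 2(2 - 3) = -2
∂y/∂b = 1
∂L/∂b = ∂L/∂y · ∂y/∂b = -2 × 1 = -2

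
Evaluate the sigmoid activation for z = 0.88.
0.7068

sigmoid(0.88) = 1/(1 + e^(-0.88)) = 1/(1 + 0.4148) = 0.7068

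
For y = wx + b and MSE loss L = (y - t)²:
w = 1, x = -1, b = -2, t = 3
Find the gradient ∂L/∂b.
∂L/∂b = -12

y = wx + b = (1)(-1) + -2 = -3
∂L/∂y = 2(y - t) = 2(-3 - 3) = -12
∂y/∂b = 1
∂L/∂b = ∂L/∂y · ∂y/∂b = -12 × 1 = -12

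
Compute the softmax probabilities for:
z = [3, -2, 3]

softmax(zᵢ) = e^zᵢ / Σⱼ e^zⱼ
p = [0.4983, 0.0034, 0.4983]

exp(z) = [20.09, 0.1353, 20.09]
Sum = 40.31
p = [0.4983, 0.0034, 0.4983]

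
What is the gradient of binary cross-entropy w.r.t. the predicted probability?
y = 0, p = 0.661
∂L/∂p = 2.95

∂L/∂p = -y/p + (1-y)/(1-p) = 0 + 1/0.339 = 2.95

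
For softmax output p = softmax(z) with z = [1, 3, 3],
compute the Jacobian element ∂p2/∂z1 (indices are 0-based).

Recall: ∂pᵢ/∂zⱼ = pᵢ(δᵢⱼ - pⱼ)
∂p2/∂z1 = -0.2193

p = softmax(z) = [0.06338, 0.4683, 0.4683]
p2 = 0.4683, p1 = 0.4683

∂p2/∂z1 = -p2 × p1 = -0.4683 × 0.4683 = -0.2193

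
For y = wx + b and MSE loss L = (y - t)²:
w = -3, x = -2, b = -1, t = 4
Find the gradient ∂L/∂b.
∂L/∂b = 2

y = wx + b = (-3)(-2) + -1 = 5
∂L/∂y = 2(y - t) = 2(5 - 4) = 2
∂y/∂b = 1
∂L/∂b = ∂L/∂y · ∂y/∂b = 2 × 1 = 2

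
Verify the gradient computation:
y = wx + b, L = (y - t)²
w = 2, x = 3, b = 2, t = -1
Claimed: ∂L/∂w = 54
Correct

y = (2)(3) + 2 = 8
∂L/∂y = 2(y - t) = 2(8 - -1) = 18
∂y/∂w = x = 3
∂L/∂w = 18 × 3 = 54

Claimed value: 54
Correct: The correct gradient is 54.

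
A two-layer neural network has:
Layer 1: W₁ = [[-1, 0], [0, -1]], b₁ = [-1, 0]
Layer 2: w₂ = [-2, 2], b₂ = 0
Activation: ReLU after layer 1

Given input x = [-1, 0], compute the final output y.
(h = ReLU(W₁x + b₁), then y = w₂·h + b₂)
y = 0

Layer 1 pre-activation: z₁ = [0, 0]
After ReLU: h = [0, 0]
Layer 2 output: y = -2×0 + 2×0 + 0 = 0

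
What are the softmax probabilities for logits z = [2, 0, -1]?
p = [0.8438, 0.1142, 0.042]

exp(z) = [7.389, 1, 0.3679]
Sum = 8.757
p = [0.8438, 0.1142, 0.042]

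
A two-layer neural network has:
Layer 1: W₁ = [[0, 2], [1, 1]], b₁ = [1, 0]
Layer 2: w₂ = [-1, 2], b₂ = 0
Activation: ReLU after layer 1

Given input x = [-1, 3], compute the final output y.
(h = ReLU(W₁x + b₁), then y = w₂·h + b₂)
y = -3

Layer 1 pre-activation: z₁ = [7, 2]
After ReLU: h = [7, 2]
Layer 2 output: y = -1×7 + 2×2 + 0 = -3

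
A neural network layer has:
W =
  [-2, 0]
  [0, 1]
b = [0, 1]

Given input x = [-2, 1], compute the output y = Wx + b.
y = [4, 2]

Wx = [-2×-2 + 0×1, 0×-2 + 1×1]
   = [4, 1]
y = Wx + b = [4 + 0, 1 + 1] = [4, 2]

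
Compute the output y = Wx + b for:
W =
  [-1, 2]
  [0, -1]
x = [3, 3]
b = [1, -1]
y = [4, -4]

Wx = [-1×3 + 2×3, 0×3 + -1×3]
   = [3, -3]
y = Wx + b = [3 + 1, -3 + -1] = [4, -4]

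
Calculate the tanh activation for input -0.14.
-0.1391

tanh(-0.14) = (e^(-0.14) - e^(0.14))/(e^(-0.14) + e^(0.14)) = -0.1391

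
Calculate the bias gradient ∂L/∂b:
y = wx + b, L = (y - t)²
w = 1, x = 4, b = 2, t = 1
∂L/∂b = 10

y = wx + b = (1)(4) + 2 = 6
∂L/∂y = 2(y - t) = 2(6 - 1) = 10
∂y/∂b = 1
∂L/∂b = ∂L/∂y · ∂y/∂b = 10 × 1 = 10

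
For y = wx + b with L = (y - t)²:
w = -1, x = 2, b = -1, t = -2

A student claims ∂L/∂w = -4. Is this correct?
Correct

y = (-1)(2) + -1 = -3
∂L/∂y = 2(y - t) = 2(-3 - -2) = -2
∂y/∂w = x = 2
∂L/∂w = -2 × 2 = -4

Claimed value: -4
Correct: The correct gradient is -4.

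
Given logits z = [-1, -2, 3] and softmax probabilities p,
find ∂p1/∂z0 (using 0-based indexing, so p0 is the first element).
∂p1/∂z0 = -0.0001175

p = softmax(z) = [0.01787, 0.006573, 0.9756]
p1 = 0.006573, p0 = 0.01787

∂p1/∂z0 = -p1 × p0 = -0.006573 × 0.01787 = -0.0001175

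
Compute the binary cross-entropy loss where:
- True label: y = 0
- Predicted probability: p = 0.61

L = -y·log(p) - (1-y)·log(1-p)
L = 0.9416

L = -0·log(0.61) - 1·log(0.39) = -log(0.39) = 0.9416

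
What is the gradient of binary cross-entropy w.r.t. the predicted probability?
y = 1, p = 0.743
∂L/∂p = -1.346

∂L/∂p = -y/p + (1-y)/(1-p) = -1/0.743 + 0 = -1.346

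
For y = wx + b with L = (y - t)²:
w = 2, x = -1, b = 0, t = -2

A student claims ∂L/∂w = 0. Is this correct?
Correct

y = (2)(-1) + 0 = -2
∂L/∂y = 2(y - t) = 2(-2 - -2) = 0
∂y/∂w = x = -1
∂L/∂w = 0 × -1 = 0

Claimed value: 0
Correct: The correct gradient is 0.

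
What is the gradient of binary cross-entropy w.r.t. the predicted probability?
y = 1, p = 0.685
∂L/∂p = -1.46

∂L/∂p = -y/p + (1-y)/(1-p) = -1/0.685 + 0 = -1.46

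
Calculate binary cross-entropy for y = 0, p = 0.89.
L = 2.207

L = -0·log(0.89) - 1·log(0.11) = -log(0.11) = 2.207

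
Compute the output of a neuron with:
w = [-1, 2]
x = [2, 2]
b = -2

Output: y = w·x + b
y = 0

y = (-1)(2) + (2)(2) + -2 = 0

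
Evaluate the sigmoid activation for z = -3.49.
0.0296

sigmoid(-3.49) = 1/(1 + e^(3.49)) = 1/(1 + 32.79) = 0.0296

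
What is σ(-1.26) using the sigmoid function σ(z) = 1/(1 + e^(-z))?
0.221

sigmoid(-1.26) = 1/(1 + e^(1.26)) = 1/(1 + 3.525) = 0.221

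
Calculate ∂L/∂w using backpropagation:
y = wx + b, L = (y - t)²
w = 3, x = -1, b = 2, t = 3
∂L/∂w = 8

y = wx + b = (3)(-1) + 2 = -1
∂L/∂y = 2(y - t) = 2(-1 - 3) = -8
∂y/∂w = x = -1
∂L/∂w = ∂L/∂y · ∂y/∂w = -8 × -1 = 8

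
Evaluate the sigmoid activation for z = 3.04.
0.9543

sigmoid(3.04) = 1/(1 + e^(-3.04)) = 1/(1 + 0.04783) = 0.9543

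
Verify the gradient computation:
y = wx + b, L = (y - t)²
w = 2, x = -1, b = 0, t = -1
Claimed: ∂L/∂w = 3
Incorrect

y = (2)(-1) + 0 = -2
∂L/∂y = 2(y - t) = 2(-2 - -1) = -2
∂y/∂w = x = -1
∂L/∂w = -2 × -1 = 2

Claimed value: 3
Incorrect: The correct gradient is 2.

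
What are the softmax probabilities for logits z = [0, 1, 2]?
p = [0.09, 0.2447, 0.6652]

exp(z) = [1, 2.718, 7.389]
Sum = 11.11
p = [0.09, 0.2447, 0.6652]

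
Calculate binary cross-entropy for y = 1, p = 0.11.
L = 2.207

L = -1·log(0.11) - 0·log(0.89) = -log(0.11) = 2.207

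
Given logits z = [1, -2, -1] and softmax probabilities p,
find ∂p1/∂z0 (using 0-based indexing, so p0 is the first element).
∂p1/∂z0 = -0.03545

p = softmax(z) = [0.8438, 0.04201, 0.1142]
p1 = 0.04201, p0 = 0.8438

∂p1/∂z0 = -p1 × p0 = -0.04201 × 0.8438 = -0.03545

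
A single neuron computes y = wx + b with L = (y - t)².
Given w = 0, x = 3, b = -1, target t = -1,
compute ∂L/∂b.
∂L/∂b = 0

y = wx + b = (0)(3) + -1 = -1
∂L/∂y = 2(y - t) = 2(-1 - -1) = 0
∂y/∂b = 1
∂L/∂b = ∂L/∂y · ∂y/∂b = 0 × 1 = 0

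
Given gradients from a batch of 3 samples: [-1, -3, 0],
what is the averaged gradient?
Average gradient = -1.333

Average = (1/3)(-1 + -3 + 0) = -4/3 = -1.333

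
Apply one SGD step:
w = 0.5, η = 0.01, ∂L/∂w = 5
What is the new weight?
w_new = 0.45

w_new = w - η·∂L/∂w = 0.5 - 0.01×(5) = 0.5 - (0.05) = 0.45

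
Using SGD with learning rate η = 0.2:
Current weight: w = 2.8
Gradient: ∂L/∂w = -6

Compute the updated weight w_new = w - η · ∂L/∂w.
w_new = 4

w_new = w - η·∂L/∂w = 2.8 - 0.2×(-6) = 2.8 - (-1.2) = 4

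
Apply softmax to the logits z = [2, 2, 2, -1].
p = [0.3279, 0.3279, 0.3279, 0.0163]

exp(z) = [7.389, 7.389, 7.389, 0.3679]
Sum = 22.54
p = [0.3279, 0.3279, 0.3279, 0.0163]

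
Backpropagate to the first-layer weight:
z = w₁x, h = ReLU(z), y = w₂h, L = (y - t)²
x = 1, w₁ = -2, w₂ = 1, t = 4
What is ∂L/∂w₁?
∂L/∂w₁ = 0

Forward pass:
z = w₁x = -2×1 = -2
h = ReLU(-2) = 0
y = w₂h = 1×0 = 0

Backward pass:
∂L/∂y = 2(y - t) = 2(0 - 4) = -8
∂y/∂h = w₂ = 1
∂h/∂z = 0 (ReLU derivative)
∂z/∂w₁ = x = 1

∂L/∂w₁ = -8 × 1 × 0 × 1 = 0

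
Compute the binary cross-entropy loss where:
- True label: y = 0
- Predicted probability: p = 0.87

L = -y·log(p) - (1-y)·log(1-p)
L = 2.04

L = -0·log(0.87) - 1·log(0.13) = -log(0.13) = 2.04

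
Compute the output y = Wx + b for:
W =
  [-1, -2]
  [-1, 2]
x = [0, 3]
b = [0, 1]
y = [-6, 7]

Wx = [-1×0 + -2×3, -1×0 + 2×3]
   = [-6, 6]
y = Wx + b = [-6 + 0, 6 + 1] = [-6, 7]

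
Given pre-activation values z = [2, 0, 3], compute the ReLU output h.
h = [2, 0, 3]

ReLU applied element-wise: max(0,2)=2, max(0,0)=0, max(0,3)=3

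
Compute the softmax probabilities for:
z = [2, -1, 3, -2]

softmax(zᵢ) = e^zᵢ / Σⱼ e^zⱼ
p = [0.2641, 0.0131, 0.7179, 0.0048]

exp(z) = [7.389, 0.3679, 20.09, 0.1353]
Sum = 27.98
p = [0.2641, 0.0131, 0.7179, 0.0048]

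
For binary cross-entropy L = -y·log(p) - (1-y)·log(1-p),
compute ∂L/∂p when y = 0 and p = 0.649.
∂L/∂p = 2.849

∂L/∂p = -y/p + (1-y)/(1-p) = 0 + 1/0.351 = 2.849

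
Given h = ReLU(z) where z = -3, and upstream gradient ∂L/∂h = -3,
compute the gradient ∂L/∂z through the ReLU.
∂L/∂z = 0

h = ReLU(-3) = 0
Since z < 0: ∂h/∂z = 0
∂L/∂z = ∂L/∂h · ∂h/∂z = -3 × 0 = 0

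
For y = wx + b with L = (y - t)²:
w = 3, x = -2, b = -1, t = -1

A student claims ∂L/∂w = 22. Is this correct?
Incorrect

y = (3)(-2) + -1 = -7
∂L/∂y = 2(y - t) = 2(-7 - -1) = -12
∂y/∂w = x = -2
∂L/∂w = -12 × -2 = 24

Claimed value: 22
Incorrect: The correct gradient is 24.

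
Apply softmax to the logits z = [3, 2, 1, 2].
p = [0.5344, 0.1966, 0.0723, 0.1966]

exp(z) = [20.09, 7.389, 2.718, 7.389]
Sum = 37.58
p = [0.5344, 0.1966, 0.0723, 0.1966]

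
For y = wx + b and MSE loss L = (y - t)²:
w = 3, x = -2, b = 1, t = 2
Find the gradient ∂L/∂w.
∂L/∂w = 28

y = wx + b = (3)(-2) + 1 = -5
∂L/∂y = 2(y - t) = 2(-5 - 2) = -14
∂y/∂w = x = -2
∂L/∂w = ∂L/∂y · ∂y/∂w = -14 × -2 = 28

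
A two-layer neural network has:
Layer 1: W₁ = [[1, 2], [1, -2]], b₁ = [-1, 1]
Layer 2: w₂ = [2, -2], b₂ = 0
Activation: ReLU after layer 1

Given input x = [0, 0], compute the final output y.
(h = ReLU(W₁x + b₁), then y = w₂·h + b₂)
y = -2

Layer 1 pre-activation: z₁ = [-1, 1]
After ReLU: h = [0, 1]
Layer 2 output: y = 2×0 + -2×1 + 0 = -2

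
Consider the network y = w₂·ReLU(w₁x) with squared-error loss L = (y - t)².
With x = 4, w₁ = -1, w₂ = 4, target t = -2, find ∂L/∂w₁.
∂L/∂w₁ = 0

Forward pass:
z = w₁x = -1×4 = -4
h = ReLU(-4) = 0
y = w₂h = 4×0 = 0

Backward pass:
∂L/∂y = 2(y - t) = 2(0 - -2) = 4
∂y/∂h = w₂ = 4
∂h/∂z = 0 (ReLU derivative)
∂z/∂w₁ = x = 4

∂L/∂w₁ = 4 × 4 × 0 × 4 = 0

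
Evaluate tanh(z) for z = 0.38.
0.3627

tanh(0.38) = (e^(0.38) - e^(-0.38))/(e^(0.38) + e^(-0.38)) = 0.3627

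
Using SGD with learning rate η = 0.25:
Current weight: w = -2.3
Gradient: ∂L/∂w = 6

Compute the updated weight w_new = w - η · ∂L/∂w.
w_new = -3.8

w_new = w - η·∂L/∂w = -2.3 - 0.25×(6) = -2.3 - (1.5) = -3.8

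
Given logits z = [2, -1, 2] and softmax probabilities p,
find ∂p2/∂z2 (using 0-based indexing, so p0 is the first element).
∂p2/∂z2 = 0.2499

p = softmax(z) = [0.4879, 0.02429, 0.4879]
p2 = 0.4879

∂p2/∂z2 = p2(1 - p2) = 0.4879 × (1 - 0.4879) = 0.2499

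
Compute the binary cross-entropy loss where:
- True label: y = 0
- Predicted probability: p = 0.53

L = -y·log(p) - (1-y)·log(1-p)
L = 0.755

L = -0·log(0.53) - 1·log(0.47) = -log(0.47) = 0.755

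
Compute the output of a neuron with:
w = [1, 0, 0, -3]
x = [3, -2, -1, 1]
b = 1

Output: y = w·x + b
y = 1

y = (1)(3) + (0)(-2) + (0)(-1) + (-3)(1) + 1 = 1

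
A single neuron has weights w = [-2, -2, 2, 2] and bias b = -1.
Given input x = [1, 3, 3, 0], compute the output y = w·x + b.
y = -3

y = (-2)(1) + (-2)(3) + (2)(3) + (2)(0) + -1 = -3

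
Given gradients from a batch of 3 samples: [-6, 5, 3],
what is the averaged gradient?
Average gradient = 0.6667

Average = (1/3)(-6 + 5 + 3) = 2/3 = 0.6667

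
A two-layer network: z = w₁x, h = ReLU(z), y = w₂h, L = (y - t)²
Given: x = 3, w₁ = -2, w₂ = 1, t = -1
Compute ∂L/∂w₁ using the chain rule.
∂L/∂w₁ = 0

Forward pass:
z = w₁x = -2×3 = -6
h = ReLU(-6) = 0
y = w₂h = 1×0 = 0

Backward pass:
∂L/∂y = 2(y - t) = 2(0 - -1) = 2
∂y/∂h = w₂ = 1
∂h/∂z = 0 (ReLU derivative)
∂z/∂w₁ = x = 3

∂L/∂w₁ = 2 × 1 × 0 × 3 = 0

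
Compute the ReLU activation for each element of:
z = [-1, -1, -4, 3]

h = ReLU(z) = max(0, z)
h = [0, 0, 0, 3]

ReLU applied element-wise: max(0,-1)=0, max(0,-1)=0, max(0,-4)=0, max(0,3)=3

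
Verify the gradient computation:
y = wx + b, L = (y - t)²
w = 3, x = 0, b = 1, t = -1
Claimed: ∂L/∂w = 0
Correct

y = (3)(0) + 1 = 1
∂L/∂y = 2(y - t) = 2(1 - -1) = 4
∂y/∂w = x = 0
∂L/∂w = 4 × 0 = 0

Claimed value: 0
Correct: The correct gradient is 0.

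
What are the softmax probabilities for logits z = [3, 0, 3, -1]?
p = [0.4835, 0.0241, 0.4835, 0.0089]

exp(z) = [20.09, 1, 20.09, 0.3679]
Sum = 41.54
p = [0.4835, 0.0241, 0.4835, 0.0089]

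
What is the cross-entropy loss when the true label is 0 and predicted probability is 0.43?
L = 0.5621

L = -0·log(0.43) - 1·log(0.57) = -log(0.57) = 0.5621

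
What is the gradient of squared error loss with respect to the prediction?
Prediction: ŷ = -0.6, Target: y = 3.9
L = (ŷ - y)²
∂L/∂ŷ = -9.0

∂L/∂ŷ = 2(ŷ - y) = 2(-0.6 - 3.9) = 2(-4.5) = -9.0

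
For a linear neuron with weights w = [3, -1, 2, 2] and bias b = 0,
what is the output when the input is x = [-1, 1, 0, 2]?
y = 0

y = (3)(-1) + (-1)(1) + (2)(0) + (2)(2) + 0 = 0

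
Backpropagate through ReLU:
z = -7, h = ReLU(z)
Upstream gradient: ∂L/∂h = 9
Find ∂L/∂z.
∂L/∂z = 0

h = ReLU(-7) = 0
Since z < 0: ∂h/∂z = 0
∂L/∂z = ∂L/∂h · ∂h/∂z = 9 × 0 = 0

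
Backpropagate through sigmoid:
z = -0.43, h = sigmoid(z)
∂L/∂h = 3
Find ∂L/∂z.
∂L/∂z = 0.7164

σ(-0.43) = 0.3941
σ'(-0.43) = σ(-0.43)(1 - σ(-0.43)) = 0.3941 × 0.6059 = 0.2388
∂L/∂z = ∂L/∂h · σ'(z) = 3 × 0.2388 = 0.7164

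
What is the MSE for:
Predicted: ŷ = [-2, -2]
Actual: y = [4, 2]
MSE = 26

MSE = (1/2)((-2-4)² + (-2-2)²) = (1/2)(36 + 16) = 26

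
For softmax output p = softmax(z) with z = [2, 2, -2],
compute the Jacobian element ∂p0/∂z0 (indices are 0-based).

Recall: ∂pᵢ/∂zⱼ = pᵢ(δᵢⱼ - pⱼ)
∂p0/∂z0 = 0.25

p = softmax(z) = [0.4955, 0.4955, 0.009075]
p0 = 0.4955

∂p0/∂z0 = p0(1 - p0) = 0.4955 × (1 - 0.4955) = 0.25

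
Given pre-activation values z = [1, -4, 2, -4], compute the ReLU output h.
h = [1, 0, 2, 0]

ReLU applied element-wise: max(0,1)=1, max(0,-4)=0, max(0,2)=2, max(0,-4)=0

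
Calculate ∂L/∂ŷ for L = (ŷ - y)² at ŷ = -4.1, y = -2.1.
∂L/∂ŷ = -4.0

∂L/∂ŷ = 2(ŷ - y) = 2(-4.1 - -2.1) = 2(-2.0) = -4.0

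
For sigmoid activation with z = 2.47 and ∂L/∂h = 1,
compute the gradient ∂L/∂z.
∂L/∂z = 0.07191

σ(2.47) = 0.922
σ'(2.47) = σ(2.47)(1 - σ(2.47)) = 0.922 × 0.07799 = 0.07191
∂L/∂z = ∂L/∂h · σ'(z) = 1 × 0.07191 = 0.07191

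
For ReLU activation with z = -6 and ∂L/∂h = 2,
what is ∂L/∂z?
∂L/∂z = 0

h = ReLU(-6) = 0
Since z < 0: ∂h/∂z = 0
∂L/∂z = ∂L/∂h · ∂h/∂z = 2 × 0 = 0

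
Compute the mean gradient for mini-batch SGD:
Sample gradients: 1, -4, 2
Average gradient = -0.3333

Average = (1/3)(1 + -4 + 2) = -1/3 = -0.3333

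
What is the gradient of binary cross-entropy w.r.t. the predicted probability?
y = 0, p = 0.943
∂L/∂p = 17.54

∂L/∂p = -y/p + (1-y)/(1-p) = 0 + 1/0.057 = 17.54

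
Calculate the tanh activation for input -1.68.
-0.9329

tanh(-1.68) = (e^(-1.68) - e^(1.68))/(e^(-1.68) + e^(1.68)) = -0.9329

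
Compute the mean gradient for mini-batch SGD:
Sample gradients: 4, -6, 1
Average gradient = -0.3333

Average = (1/3)(4 + -6 + 1) = -1/3 = -0.3333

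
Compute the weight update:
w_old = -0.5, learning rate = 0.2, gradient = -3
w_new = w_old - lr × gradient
w_new = 0.1

w_new = w - η·∂L/∂w = -0.5 - 0.2×(-3) = -0.5 - (-0.6) = 0.1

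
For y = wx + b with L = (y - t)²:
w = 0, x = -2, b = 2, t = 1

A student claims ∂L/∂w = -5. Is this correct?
Incorrect

y = (0)(-2) + 2 = 2
∂L/∂y = 2(y - t) = 2(2 - 1) = 2
∂y/∂w = x = -2
∂L/∂w = 2 × -2 = -4

Claimed value: -5
Incorrect: The correct gradient is -4.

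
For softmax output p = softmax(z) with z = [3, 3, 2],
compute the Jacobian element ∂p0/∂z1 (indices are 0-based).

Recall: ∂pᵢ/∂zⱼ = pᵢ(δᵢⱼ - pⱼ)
∂p0/∂z1 = -0.1784

p = softmax(z) = [0.4223, 0.4223, 0.1554]
p0 = 0.4223, p1 = 0.4223

∂p0/∂z1 = -p0 × p1 = -0.4223 × 0.4223 = -0.1784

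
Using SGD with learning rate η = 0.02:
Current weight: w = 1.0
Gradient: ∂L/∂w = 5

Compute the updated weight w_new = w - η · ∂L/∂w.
w_new = 0.9

w_new = w - η·∂L/∂w = 1.0 - 0.02×(5) = 1.0 - (0.1) = 0.9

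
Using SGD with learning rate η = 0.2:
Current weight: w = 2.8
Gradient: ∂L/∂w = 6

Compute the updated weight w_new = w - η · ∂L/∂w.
w_new = 1.6

w_new = w - η·∂L/∂w = 2.8 - 0.2×(6) = 2.8 - (1.2) = 1.6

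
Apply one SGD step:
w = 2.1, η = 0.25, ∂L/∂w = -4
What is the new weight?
w_new = 3.1

w_new = w - η·∂L/∂w = 2.1 - 0.25×(-4) = 2.1 - (-1) = 3.1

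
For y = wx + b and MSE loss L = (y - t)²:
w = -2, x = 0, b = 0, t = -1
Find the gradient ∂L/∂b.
∂L/∂b = 2

y = wx + b = (-2)(0) + 0 = 0
∂L/∂y = 2(y - t) = 2(0 - -1) = 2
∂y/∂b = 1
∂L/∂b = ∂L/∂y · ∂y/∂b = 2 × 1 = 2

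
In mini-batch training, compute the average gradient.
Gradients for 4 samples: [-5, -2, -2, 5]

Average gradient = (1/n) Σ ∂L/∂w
Average gradient = -1

Average = (1/4)(-5 + -2 + -2 + 5) = -4/4 = -1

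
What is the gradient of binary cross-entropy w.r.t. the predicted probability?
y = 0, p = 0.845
∂L/∂p = 6.452

∂L/∂p = -y/p + (1-y)/(1-p) = 0 + 1/0.155 = 6.452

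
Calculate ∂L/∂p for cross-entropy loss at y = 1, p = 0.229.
∂L/∂p = -4.367

∂L/∂p = -y/p + (1-y)/(1-p) = -1/0.229 + 0 = -4.367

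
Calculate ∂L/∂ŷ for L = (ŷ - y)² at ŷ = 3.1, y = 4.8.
∂L/∂ŷ = -3.4

∂L/∂ŷ = 2(ŷ - y) = 2(3.1 - 4.8) = 2(-1.7) = -3.4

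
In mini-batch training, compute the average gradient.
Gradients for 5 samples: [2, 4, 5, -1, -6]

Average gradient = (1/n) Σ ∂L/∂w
Average gradient = 0.8

Average = (1/5)(2 + 4 + 5 + -1 + -6) = 4/5 = 0.8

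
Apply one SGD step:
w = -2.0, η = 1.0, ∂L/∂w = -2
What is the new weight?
w_new = 0

w_new = w - η·∂L/∂w = -2.0 - 1.0×(-2) = -2.0 - (-2) = 0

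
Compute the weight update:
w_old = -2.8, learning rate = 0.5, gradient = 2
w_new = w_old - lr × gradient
w_new = -3.8

w_new = w - η·∂L/∂w = -2.8 - 0.5×(2) = -2.8 - (1) = -3.8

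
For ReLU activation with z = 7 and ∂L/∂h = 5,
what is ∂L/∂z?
∂L/∂z = 5

h = ReLU(7) = 7
Since z > 0: ∂h/∂z = 1
∂L/∂z = ∂L/∂h · ∂h/∂z = 5 × 1 = 5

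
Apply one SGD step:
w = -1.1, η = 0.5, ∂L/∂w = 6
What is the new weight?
w_new = -4.1

w_new = w - η·∂L/∂w = -1.1 - 0.5×(6) = -1.1 - (3) = -4.1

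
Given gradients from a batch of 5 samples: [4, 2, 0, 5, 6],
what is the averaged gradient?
Average gradient = 3.4

Average = (1/5)(4 + 2 + 0 + 5 + 6) = 17/5 = 3.4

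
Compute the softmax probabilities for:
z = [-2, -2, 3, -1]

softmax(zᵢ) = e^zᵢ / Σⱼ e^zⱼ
p = [0.0065, 0.0065, 0.9692, 0.0178]

exp(z) = [0.1353, 0.1353, 20.09, 0.3679]
Sum = 20.72
p = [0.0065, 0.0065, 0.9692, 0.0178]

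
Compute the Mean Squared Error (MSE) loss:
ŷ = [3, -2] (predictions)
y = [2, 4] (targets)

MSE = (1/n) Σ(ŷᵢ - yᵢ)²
MSE = 18.5

MSE = (1/2)((3-2)² + (-2-4)²) = (1/2)(1 + 36) = 18.5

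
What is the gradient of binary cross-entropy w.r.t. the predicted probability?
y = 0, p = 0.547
∂L/∂p = 2.208

∂L/∂p = -y/p + (1-y)/(1-p) = 0 + 1/0.453 = 2.208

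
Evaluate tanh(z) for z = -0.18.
-0.1781

tanh(-0.18) = (e^(-0.18) - e^(0.18))/(e^(-0.18) + e^(0.18)) = -0.1781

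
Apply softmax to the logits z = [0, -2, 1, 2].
p = [0.0889, 0.012, 0.2418, 0.6572]

exp(z) = [1, 0.1353, 2.718, 7.389]
Sum = 11.24
p = [0.0889, 0.012, 0.2418, 0.6572]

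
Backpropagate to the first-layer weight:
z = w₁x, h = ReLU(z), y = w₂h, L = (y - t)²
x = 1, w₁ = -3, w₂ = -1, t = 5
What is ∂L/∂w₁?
∂L/∂w₁ = 0

Forward pass:
z = w₁x = -3×1 = -3
h = ReLU(-3) = 0
y = w₂h = -1×0 = 0

Backward pass:
∂L/∂y = 2(y - t) = 2(0 - 5) = -10
∂y/∂h = w₂ = -1
∂h/∂z = 0 (ReLU derivative)
∂z/∂w₁ = x = 1

∂L/∂w₁ = -10 × -1 × 0 × 1 = 0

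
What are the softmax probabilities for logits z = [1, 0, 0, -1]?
p = [0.5344, 0.1966, 0.1966, 0.0723]

exp(z) = [2.718, 1, 1, 0.3679]
Sum = 5.086
p = [0.5344, 0.1966, 0.1966, 0.0723]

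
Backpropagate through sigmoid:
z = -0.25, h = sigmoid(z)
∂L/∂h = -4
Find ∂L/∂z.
∂L/∂z = -0.9845

σ(-0.25) = 0.4378
σ'(-0.25) = σ(-0.25)(1 - σ(-0.25)) = 0.4378 × 0.5622 = 0.2461
∂L/∂z = ∂L/∂h · σ'(z) = -4 × 0.2461 = -0.9845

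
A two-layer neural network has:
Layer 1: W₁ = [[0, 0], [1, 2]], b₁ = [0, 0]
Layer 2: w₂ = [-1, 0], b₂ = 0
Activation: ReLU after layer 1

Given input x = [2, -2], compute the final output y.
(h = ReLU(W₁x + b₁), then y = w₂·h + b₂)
y = 0

Layer 1 pre-activation: z₁ = [0, -2]
After ReLU: h = [0, 0]
Layer 2 output: y = -1×0 + 0×0 + 0 = 0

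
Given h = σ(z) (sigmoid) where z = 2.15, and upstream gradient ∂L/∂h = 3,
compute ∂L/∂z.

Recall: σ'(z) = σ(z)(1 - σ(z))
∂L/∂z = 0.2803

σ(2.15) = 0.8957
σ'(2.15) = σ(2.15)(1 - σ(2.15)) = 0.8957 × 0.1043 = 0.09345
∂L/∂z = ∂L/∂h · σ'(z) = 3 × 0.09345 = 0.2803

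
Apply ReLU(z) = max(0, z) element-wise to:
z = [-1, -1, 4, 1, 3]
h = [0, 0, 4, 1, 3]

ReLU applied element-wise: max(0,-1)=0, max(0,-1)=0, max(0,4)=4, max(0,1)=1, max(0,3)=3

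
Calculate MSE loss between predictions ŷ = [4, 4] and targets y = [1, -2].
MSE = 22.5

MSE = (1/2)((4-1)² + (4--2)²) = (1/2)(9 + 36) = 22.5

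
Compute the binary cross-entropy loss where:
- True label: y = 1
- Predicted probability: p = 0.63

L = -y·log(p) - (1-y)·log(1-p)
L = 0.462

L = -1·log(0.63) - 0·log(0.37) = -log(0.63) = 0.462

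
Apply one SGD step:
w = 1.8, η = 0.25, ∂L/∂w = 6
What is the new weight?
w_new = 0.3

w_new = w - η·∂L/∂w = 1.8 - 0.25×(6) = 1.8 - (1.5) = 0.3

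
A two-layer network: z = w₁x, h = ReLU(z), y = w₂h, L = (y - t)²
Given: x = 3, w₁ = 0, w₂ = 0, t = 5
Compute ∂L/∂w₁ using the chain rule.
∂L/∂w₁ = 0

Forward pass:
z = w₁x = 0×3 = 0
h = ReLU(0) = 0
y = w₂h = 0×0 = 0

Backward pass:
∂L/∂y = 2(y - t) = 2(0 - 5) = -10
∂y/∂h = w₂ = 0
∂h/∂z = 0 (ReLU derivative)
∂z/∂w₁ = x = 3

∂L/∂w₁ = -10 × 0 × 0 × 3 = 0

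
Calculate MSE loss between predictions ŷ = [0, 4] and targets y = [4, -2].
MSE = 26

MSE = (1/2)((0-4)² + (4--2)²) = (1/2)(16 + 36) = 26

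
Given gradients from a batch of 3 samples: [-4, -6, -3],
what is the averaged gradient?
Average gradient = -4.333

Average = (1/3)(-4 + -6 + -3) = -13/3 = -4.333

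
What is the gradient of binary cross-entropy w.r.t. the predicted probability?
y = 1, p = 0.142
∂L/∂p = -7.042

∂L/∂p = -y/p + (1-y)/(1-p) = -1/0.142 + 0 = -7.042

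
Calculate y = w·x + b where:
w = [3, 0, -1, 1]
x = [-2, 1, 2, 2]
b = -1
y = -7

y = (3)(-2) + (0)(1) + (-1)(2) + (1)(2) + -1 = -7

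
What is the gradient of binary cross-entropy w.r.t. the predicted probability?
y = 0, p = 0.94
∂L/∂p = 16.67

∂L/∂p = -y/p + (1-y)/(1-p) = 0 + 1/0.06 = 16.67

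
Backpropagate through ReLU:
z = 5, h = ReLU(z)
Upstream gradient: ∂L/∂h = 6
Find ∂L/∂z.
∂L/∂z = 6

h = ReLU(5) = 5
Since z > 0: ∂h/∂z = 1
∂L/∂z = ∂L/∂h · ∂h/∂z = 6 × 1 = 6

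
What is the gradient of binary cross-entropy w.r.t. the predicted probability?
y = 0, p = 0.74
∂L/∂p = 3.846

∂L/∂p = -y/p + (1-y)/(1-p) = 0 + 1/0.26 = 3.846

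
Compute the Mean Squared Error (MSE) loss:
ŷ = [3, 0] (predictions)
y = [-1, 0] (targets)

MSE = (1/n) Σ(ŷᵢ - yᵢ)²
MSE = 8

MSE = (1/2)((3--1)² + (0-0)²) = (1/2)(16 + 0) = 8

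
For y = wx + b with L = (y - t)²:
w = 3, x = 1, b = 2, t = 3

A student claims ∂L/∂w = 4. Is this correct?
Correct

y = (3)(1) + 2 = 5
∂L/∂y = 2(y - t) = 2(5 - 3) = 4
∂y/∂w = x = 1
∂L/∂w = 4 × 1 = 4

Claimed value: 4
Correct: The correct gradient is 4.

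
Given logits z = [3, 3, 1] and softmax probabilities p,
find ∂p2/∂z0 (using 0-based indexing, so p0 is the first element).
∂p2/∂z0 = -0.02968

p = softmax(z) = [0.4683, 0.4683, 0.06338]
p2 = 0.06338, p0 = 0.4683

∂p2/∂z0 = -p2 × p0 = -0.06338 × 0.4683 = -0.02968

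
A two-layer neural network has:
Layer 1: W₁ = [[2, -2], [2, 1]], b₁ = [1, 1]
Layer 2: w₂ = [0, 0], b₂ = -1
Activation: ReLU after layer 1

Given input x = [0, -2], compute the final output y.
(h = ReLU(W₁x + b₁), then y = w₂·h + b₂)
y = -1

Layer 1 pre-activation: z₁ = [5, -1]
After ReLU: h = [5, 0]
Layer 2 output: y = 0×5 + 0×0 + -1 = -1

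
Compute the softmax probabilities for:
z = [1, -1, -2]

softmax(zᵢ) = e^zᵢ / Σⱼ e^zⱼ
p = [0.8438, 0.1142, 0.042]

exp(z) = [2.718, 0.3679, 0.1353]
Sum = 3.221
p = [0.8438, 0.1142, 0.042]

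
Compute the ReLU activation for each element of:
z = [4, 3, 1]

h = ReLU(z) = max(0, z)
h = [4, 3, 1]

ReLU applied element-wise: max(0,4)=4, max(0,3)=3, max(0,1)=1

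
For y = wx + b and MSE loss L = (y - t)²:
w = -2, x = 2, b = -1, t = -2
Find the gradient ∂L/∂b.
∂L/∂b = -6

y = wx + b = (-2)(2) + -1 = -5
∂L/∂y = 2(y - t) = 2(-5 - -2) = -6
∂y/∂b = 1
∂L/∂b = ∂L/∂y · ∂y/∂b = -6 × 1 = -6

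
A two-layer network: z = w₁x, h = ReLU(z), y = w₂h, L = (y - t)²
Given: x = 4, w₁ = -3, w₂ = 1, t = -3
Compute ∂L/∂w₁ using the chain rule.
∂L/∂w₁ = 0

Forward pass:
z = w₁x = -3×4 = -12
h = ReLU(-12) = 0
y = w₂h = 1×0 = 0

Backward pass:
∂L/∂y = 2(y - t) = 2(0 - -3) = 6
∂y/∂h = w₂ = 1
∂h/∂z = 0 (ReLU derivative)
∂z/∂w₁ = x = 4

∂L/∂w₁ = 6 × 1 × 0 × 4 = 0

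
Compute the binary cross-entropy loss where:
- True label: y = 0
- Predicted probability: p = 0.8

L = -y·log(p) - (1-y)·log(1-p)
L = 1.609

L = -0·log(0.8) - 1·log(0.2) = -log(0.2) = 1.609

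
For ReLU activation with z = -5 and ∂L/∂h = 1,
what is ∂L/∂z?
∂L/∂z = 0

h = ReLU(-5) = 0
Since z < 0: ∂h/∂z = 0
∂L/∂z = ∂L/∂h · ∂h/∂z = 1 × 0 = 0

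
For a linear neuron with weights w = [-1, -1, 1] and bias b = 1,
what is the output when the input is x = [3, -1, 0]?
y = -1

y = (-1)(3) + (-1)(-1) + (1)(0) + 1 = -1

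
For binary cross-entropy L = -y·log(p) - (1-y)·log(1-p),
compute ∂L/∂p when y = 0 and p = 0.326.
∂L/∂p = 1.484

∂L/∂p = -y/p + (1-y)/(1-p) = 0 + 1/0.674 = 1.484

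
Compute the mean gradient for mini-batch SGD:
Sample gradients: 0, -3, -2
Average gradient = -1.667

Average = (1/3)(0 + -3 + -2) = -5/3 = -1.667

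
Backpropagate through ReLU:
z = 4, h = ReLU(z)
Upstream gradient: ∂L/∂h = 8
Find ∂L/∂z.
∂L/∂z = 8

h = ReLU(4) = 4
Since z > 0: ∂h/∂z = 1
∂L/∂z = ∂L/∂h · ∂h/∂z = 8 × 1 = 8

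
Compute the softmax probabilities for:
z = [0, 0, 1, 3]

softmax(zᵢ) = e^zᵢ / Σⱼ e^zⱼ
p = [0.0403, 0.0403, 0.1096, 0.8098]

exp(z) = [1, 1, 2.718, 20.09]
Sum = 24.8
p = [0.0403, 0.0403, 0.1096, 0.8098]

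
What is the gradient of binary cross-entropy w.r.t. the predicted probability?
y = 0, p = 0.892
∂L/∂p = 9.259

∂L/∂p = -y/p + (1-y)/(1-p) = 0 + 1/0.108 = 9.259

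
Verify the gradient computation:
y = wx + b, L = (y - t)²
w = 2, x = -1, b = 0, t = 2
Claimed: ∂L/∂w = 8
Correct

y = (2)(-1) + 0 = -2
∂L/∂y = 2(y - t) = 2(-2 - 2) = -8
∂y/∂w = x = -1
∂L/∂w = -8 × -1 = 8

Claimed value: 8
Correct: The correct gradient is 8.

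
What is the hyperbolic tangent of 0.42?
0.3969

tanh(0.42) = (e^(0.42) - e^(-0.42))/(e^(0.42) + e^(-0.42)) = 0.3969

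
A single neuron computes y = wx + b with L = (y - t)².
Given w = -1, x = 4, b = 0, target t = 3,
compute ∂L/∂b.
∂L/∂b = -14

y = wx + b = (-1)(4) + 0 = -4
∂L/∂y = 2(y - t) = 2(-4 - 3) = -14
∂y/∂b = 1
∂L/∂b = ∂L/∂y · ∂y/∂b = -14 × 1 = -14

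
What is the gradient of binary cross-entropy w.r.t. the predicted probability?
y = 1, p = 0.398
∂L/∂p = -2.513

∂L/∂p = -y/p + (1-y)/(1-p) = -1/0.398 + 0 = -2.513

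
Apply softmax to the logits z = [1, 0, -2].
p = [0.7054, 0.2595, 0.0351]

exp(z) = [2.718, 1, 0.1353]
Sum = 3.854
p = [0.7054, 0.2595, 0.0351]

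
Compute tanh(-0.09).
-0.08976

tanh(-0.09) = (e^(-0.09) - e^(0.09))/(e^(-0.09) + e^(0.09)) = -0.08976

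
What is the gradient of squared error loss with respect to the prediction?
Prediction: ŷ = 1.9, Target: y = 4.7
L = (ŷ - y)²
∂L/∂ŷ = -5.6

∂L/∂ŷ = 2(ŷ - y) = 2(1.9 - 4.7) = 2(-2.8) = -5.6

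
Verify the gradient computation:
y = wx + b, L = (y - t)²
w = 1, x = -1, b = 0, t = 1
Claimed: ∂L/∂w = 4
Correct

y = (1)(-1) + 0 = -1
∂L/∂y = 2(y - t) = 2(-1 - 1) = -4
∂y/∂w = x = -1
∂L/∂w = -4 × -1 = 4

Claimed value: 4
Correct: The correct gradient is 4.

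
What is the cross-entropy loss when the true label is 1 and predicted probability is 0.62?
L = 0.478

L = -1·log(0.62) - 0·log(0.38) = -log(0.62) = 0.478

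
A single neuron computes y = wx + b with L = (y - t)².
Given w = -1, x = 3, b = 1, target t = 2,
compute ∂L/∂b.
∂L/∂b = -8

y = wx + b = (-1)(3) + 1 = -2
∂L/∂y = 2(y - t) = 2(-2 - 2) = -8
∂y/∂b = 1
∂L/∂b = ∂L/∂y · ∂y/∂b = -8 × 1 = -8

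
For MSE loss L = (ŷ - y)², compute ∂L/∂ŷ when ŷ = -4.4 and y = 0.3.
∂L/∂ŷ = -9.4

∂L/∂ŷ = 2(ŷ - y) = 2(-4.4 - 0.3) = 2(-4.7) = -9.4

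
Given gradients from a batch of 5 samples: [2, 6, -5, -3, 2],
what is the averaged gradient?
Average gradient = 0.4

Average = (1/5)(2 + 6 + -5 + -3 + 2) = 2/5 = 0.4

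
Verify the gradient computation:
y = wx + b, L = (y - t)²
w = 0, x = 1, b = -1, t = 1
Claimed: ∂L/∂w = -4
Correct

y = (0)(1) + -1 = -1
∂L/∂y = 2(y - t) = 2(-1 - 1) = -4
∂y/∂w = x = 1
∂L/∂w = -4 × 1 = -4

Claimed value: -4
Correct: The correct gradient is -4.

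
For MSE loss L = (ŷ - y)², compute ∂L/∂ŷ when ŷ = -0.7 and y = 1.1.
∂L/∂ŷ = -3.6

∂L/∂ŷ = 2(ŷ - y) = 2(-0.7 - 1.1) = 2(-1.8) = -3.6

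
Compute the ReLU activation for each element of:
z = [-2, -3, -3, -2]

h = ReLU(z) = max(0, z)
h = [0, 0, 0, 0]

ReLU applied element-wise: max(0,-2)=0, max(0,-3)=0, max(0,-3)=0, max(0,-2)=0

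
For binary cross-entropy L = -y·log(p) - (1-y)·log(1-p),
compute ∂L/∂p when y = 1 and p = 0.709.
∂L/∂p = -1.41

∂L/∂p = -y/p + (1-y)/(1-p) = -1/0.709 + 0 = -1.41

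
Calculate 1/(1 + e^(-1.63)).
0.8362

sigmoid(1.63) = 1/(1 + e^(-1.63)) = 1/(1 + 0.1959) = 0.8362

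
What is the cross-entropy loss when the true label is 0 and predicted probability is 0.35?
L = 0.4308

L = -0·log(0.35) - 1·log(0.65) = -log(0.65) = 0.4308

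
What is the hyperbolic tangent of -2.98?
-0.9949

tanh(-2.98) = (e^(-2.98) - e^(2.98))/(e^(-2.98) + e^(2.98)) = -0.9949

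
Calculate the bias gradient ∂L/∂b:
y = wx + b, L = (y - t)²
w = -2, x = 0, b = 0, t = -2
∂L/∂b = 4

y = wx + b = (-2)(0) + 0 = 0
∂L/∂y = 2(y - t) = 2(0 - -2) = 4
∂y/∂b = 1
∂L/∂b = ∂L/∂y · ∂y/∂b = 4 × 1 = 4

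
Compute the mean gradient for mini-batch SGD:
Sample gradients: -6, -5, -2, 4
Average gradient = -2.25

Average = (1/4)(-6 + -5 + -2 + 4) = -9/4 = -2.25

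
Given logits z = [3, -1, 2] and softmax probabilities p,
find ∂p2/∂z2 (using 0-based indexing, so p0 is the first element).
∂p2/∂z2 = 0.195

p = softmax(z) = [0.7214, 0.01321, 0.2654]
p2 = 0.2654

∂p2/∂z2 = p2(1 - p2) = 0.2654 × (1 - 0.2654) = 0.195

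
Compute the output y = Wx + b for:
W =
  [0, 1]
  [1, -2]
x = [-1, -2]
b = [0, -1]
y = [-2, 2]

Wx = [0×-1 + 1×-2, 1×-1 + -2×-2]
   = [-2, 3]
y = Wx + b = [-2 + 0, 3 + -1] = [-2, 2]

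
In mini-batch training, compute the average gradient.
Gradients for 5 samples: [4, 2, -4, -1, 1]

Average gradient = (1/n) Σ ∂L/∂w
Average gradient = 0.4

Average = (1/5)(4 + 2 + -4 + -1 + 1) = 2/5 = 0.4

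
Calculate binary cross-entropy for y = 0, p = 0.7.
L = 1.204

L = -0·log(0.7) - 1·log(0.3) = -log(0.3) = 1.204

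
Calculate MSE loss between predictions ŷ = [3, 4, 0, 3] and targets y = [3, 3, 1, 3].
MSE = 0.5

MSE = (1/4)((3-3)² + (4-3)² + (0-1)² + (3-3)²) = (1/4)(0 + 1 + 1 + 0) = 0.5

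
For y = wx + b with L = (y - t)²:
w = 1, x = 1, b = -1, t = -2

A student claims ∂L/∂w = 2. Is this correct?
Incorrect

y = (1)(1) + -1 = 0
∂L/∂y = 2(y - t) = 2(0 - -2) = 4
∂y/∂w = x = 1
∂L/∂w = 4 × 1 = 4

Claimed value: 2
Incorrect: The correct gradient is 4.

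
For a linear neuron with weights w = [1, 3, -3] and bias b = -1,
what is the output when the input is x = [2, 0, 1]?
y = -2

y = (1)(2) + (3)(0) + (-3)(1) + -1 = -2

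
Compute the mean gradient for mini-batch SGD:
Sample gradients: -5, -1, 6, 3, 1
Average gradient = 0.8

Average = (1/5)(-5 + -1 + 6 + 3 + 1) = 4/5 = 0.8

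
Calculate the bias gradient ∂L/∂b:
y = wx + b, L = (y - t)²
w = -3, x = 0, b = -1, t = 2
∂L/∂b = -6

y = wx + b = (-3)(0) + -1 = -1
∂L/∂y = 2(y - t) = 2(-1 - 2) = -6
∂y/∂b = 1
∂L/∂b = ∂L/∂y · ∂y/∂b = -6 × 1 = -6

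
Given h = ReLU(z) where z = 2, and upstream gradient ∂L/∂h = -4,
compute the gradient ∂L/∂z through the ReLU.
∂L/∂z = -4

h = ReLU(2) = 2
Since z > 0: ∂h/∂z = 1
∂L/∂z = ∂L/∂h · ∂h/∂z = -4 × 1 = -4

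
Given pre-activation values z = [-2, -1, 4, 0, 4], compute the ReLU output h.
h = [0, 0, 4, 0, 4]

ReLU applied element-wise: max(0,-2)=0, max(0,-1)=0, max(0,4)=4, max(0,0)=0, max(0,4)=4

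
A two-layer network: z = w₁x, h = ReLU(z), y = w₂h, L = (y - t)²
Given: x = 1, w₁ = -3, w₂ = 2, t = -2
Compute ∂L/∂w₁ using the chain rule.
∂L/∂w₁ = 0

Forward pass:
z = w₁x = -3×1 = -3
h = ReLU(-3) = 0
y = w₂h = 2×0 = 0

Backward pass:
∂L/∂y = 2(y - t) = 2(0 - -2) = 4
∂y/∂h = w₂ = 2
∂h/∂z = 0 (ReLU derivative)
∂z/∂w₁ = x = 1

∂L/∂w₁ = 4 × 2 × 0 × 1 = 0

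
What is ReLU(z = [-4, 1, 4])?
h = [0, 1, 4]

ReLU applied element-wise: max(0,-4)=0, max(0,1)=1, max(0,4)=4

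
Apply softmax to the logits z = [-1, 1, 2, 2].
p = [0.0206, 0.1522, 0.4136, 0.4136]

exp(z) = [0.3679, 2.718, 7.389, 7.389]
Sum = 17.86
p = [0.0206, 0.1522, 0.4136, 0.4136]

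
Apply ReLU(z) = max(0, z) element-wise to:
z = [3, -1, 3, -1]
h = [3, 0, 3, 0]

ReLU applied element-wise: max(0,3)=3, max(0,-1)=0, max(0,3)=3, max(0,-1)=0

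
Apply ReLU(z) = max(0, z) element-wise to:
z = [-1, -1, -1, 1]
h = [0, 0, 0, 1]

ReLU applied element-wise: max(0,-1)=0, max(0,-1)=0, max(0,-1)=0, max(0,1)=1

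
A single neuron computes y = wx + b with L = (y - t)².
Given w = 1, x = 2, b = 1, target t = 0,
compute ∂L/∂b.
∂L/∂b = 6

y = wx + b = (1)(2) + 1 = 3
∂L/∂y = 2(y - t) = 2(3 - 0) = 6
∂y/∂b = 1
∂L/∂b = ∂L/∂y · ∂y/∂b = 6 × 1 = 6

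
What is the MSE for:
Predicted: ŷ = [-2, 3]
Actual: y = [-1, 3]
MSE = 0.5

MSE = (1/2)((-2--1)² + (3-3)²) = (1/2)(1 + 0) = 0.5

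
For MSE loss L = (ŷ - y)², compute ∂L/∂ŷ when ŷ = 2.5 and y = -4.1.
∂L/∂ŷ = 13.2

∂L/∂ŷ = 2(ŷ - y) = 2(2.5 - -4.1) = 2(6.6) = 13.2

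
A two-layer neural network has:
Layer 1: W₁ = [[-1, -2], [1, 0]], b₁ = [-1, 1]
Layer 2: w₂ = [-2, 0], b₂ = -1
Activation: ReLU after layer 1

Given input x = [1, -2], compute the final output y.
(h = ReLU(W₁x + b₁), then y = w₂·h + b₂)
y = -5

Layer 1 pre-activation: z₁ = [2, 2]
After ReLU: h = [2, 2]
Layer 2 output: y = -2×2 + 0×2 + -1 = -5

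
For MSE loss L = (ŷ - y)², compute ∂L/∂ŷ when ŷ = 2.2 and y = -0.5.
∂L/∂ŷ = 5.4

∂L/∂ŷ = 2(ŷ - y) = 2(2.2 - -0.5) = 2(2.7) = 5.4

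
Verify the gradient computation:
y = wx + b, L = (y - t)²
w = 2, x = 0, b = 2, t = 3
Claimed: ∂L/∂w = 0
Correct

y = (2)(0) + 2 = 2
∂L/∂y = 2(y - t) = 2(2 - 3) = -2
∂y/∂w = x = 0
∂L/∂w = -2 × 0 = 0

Claimed value: 0
Correct: The correct gradient is 0.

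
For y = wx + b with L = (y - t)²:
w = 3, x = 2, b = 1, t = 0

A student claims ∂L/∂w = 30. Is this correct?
Incorrect

y = (3)(2) + 1 = 7
∂L/∂y = 2(y - t) = 2(7 - 0) = 14
∂y/∂w = x = 2
∂L/∂w = 14 × 2 = 28

Claimed value: 30
Incorrect: The correct gradient is 28.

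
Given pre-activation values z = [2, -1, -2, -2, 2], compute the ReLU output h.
h = [2, 0, 0, 0, 2]

ReLU applied element-wise: max(0,2)=2, max(0,-1)=0, max(0,-2)=0, max(0,-2)=0, max(0,2)=2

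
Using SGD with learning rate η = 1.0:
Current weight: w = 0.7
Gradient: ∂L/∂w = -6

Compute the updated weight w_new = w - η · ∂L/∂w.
w_new = 6.7

w_new = w - η·∂L/∂w = 0.7 - 1.0×(-6) = 0.7 - (-6) = 6.7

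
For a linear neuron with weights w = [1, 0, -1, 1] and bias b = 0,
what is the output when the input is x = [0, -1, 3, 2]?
y = -1

y = (1)(0) + (0)(-1) + (-1)(3) + (1)(2) + 0 = -1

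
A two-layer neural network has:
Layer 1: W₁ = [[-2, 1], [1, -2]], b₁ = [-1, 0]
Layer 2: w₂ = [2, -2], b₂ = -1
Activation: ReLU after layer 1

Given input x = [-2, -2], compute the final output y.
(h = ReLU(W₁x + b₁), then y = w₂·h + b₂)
y = -3

Layer 1 pre-activation: z₁ = [1, 2]
After ReLU: h = [1, 2]
Layer 2 output: y = 2×1 + -2×2 + -1 = -3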